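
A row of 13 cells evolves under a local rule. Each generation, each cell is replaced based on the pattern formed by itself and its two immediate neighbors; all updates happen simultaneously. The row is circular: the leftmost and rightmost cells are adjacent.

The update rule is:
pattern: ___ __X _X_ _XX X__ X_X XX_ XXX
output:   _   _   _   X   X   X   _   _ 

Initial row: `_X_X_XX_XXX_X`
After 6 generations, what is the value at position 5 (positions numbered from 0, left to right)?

X_X_XX_XX__X_
_X_XX_XX_X__X
X_XX_XX_X_X__
_XX_XX_X_X_X_
_X_XX_X_X_X_X
X_XX_X_X_X_X_
position 5 holds X

X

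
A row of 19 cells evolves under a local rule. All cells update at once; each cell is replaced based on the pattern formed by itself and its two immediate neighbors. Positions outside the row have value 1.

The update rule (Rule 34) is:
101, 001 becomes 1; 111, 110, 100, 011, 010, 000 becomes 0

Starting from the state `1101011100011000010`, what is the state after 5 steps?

1000001000001010101

step 1: 0010100000100000101
step 2: 0101000001000001010
step 3: 1010000010000010101
step 4: 0100000100000101010
step 5: 1000001000001010101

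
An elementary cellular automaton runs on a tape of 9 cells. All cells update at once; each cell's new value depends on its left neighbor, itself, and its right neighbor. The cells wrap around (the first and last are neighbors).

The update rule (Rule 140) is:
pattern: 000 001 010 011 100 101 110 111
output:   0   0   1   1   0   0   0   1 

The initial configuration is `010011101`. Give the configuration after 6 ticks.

010010001

010011001
010010001
010010001  (fixed point — unchanged through tick 6)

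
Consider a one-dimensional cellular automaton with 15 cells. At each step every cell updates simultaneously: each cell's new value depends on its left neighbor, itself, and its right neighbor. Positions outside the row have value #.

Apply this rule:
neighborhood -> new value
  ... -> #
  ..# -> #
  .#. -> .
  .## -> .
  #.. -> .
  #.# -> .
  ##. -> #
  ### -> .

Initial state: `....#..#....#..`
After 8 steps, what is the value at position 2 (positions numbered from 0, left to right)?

#

step 1: .###..#..###..#
step 2: ...#.#..#..#.#.
step 3: .##....#..#....
step 4: ..#.###..#..###
step 5: .#....#.#..#...
step 6: ...###....#..##
step 7: .##..#.###..#..
step 8: ..#.#....#.#..#
position 2 holds #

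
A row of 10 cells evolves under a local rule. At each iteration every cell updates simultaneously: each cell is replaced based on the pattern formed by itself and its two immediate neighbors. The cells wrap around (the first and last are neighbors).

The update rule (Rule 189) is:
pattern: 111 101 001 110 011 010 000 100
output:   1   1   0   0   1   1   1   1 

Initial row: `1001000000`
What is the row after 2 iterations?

1011111101

iteration 1: 1101111110
iteration 2: 1011111101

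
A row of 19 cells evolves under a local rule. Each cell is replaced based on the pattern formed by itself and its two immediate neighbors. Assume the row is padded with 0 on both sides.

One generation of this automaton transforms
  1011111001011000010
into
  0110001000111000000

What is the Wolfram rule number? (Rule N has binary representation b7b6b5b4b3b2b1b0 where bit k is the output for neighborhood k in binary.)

104

position 3: 111 → 0  (bit 7 = 0)
position 6: 110 → 1  (bit 6 = 1)
position 1: 101 → 1  (bit 5 = 1)
position 7: 100 → 0  (bit 4 = 0)
position 2: 011 → 1  (bit 3 = 1)
position 0: 010 → 0  (bit 2 = 0)
position 8: 001 → 0  (bit 1 = 0)
position 14: 000 → 0  (bit 0 = 0)
bits b7..b0 = 01101000 = 104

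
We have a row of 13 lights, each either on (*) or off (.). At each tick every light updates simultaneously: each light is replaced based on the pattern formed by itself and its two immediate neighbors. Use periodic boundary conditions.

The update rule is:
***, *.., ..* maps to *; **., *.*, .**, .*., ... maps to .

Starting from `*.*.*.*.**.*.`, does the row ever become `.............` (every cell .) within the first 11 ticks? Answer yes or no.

tick 1: .............
all cells are . at tick 1

yes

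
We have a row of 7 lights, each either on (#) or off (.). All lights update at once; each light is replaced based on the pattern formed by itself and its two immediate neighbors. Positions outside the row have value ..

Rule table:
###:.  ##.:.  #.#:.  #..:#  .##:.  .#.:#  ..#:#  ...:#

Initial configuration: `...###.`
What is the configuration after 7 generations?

###...#
...####
###....
...####  (repeats generation 2; period 2)
generation 7: ###....

###....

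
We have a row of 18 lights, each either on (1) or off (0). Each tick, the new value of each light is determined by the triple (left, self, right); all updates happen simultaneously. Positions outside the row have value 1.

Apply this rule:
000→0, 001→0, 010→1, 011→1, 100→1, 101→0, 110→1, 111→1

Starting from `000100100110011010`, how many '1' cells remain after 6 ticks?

12

100110110111011010
110110110111011010
110110110111011010  (fixed point — unchanged through tick 6)
count of 1: 12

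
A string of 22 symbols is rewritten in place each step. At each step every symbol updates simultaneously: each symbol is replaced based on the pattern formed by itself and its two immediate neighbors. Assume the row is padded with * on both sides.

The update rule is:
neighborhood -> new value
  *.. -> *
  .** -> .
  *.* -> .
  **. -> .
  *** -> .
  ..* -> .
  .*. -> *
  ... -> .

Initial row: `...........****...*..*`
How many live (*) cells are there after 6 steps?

3

*..............*..**..
.*.............**...*.
.**..............*..*.
...*.............**.*.
*..**...............*.
.*...*..............*.
count of *: 3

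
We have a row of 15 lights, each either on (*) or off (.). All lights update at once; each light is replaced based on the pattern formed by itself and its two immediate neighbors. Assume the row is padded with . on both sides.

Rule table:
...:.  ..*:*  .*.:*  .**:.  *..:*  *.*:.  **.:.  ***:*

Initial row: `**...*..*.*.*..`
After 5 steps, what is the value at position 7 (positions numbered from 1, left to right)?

step 1: ..*.*****.*.**.
step 2: .**..***..*...*
step 3: *..**.*.****.**
step 4: ***...*..**....
step 5: .*.*.****..*...
position 7 holds *

*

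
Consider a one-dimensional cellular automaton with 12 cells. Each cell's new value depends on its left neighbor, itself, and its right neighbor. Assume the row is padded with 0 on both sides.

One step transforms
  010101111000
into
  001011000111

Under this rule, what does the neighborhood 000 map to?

At position 10 the neighborhood is 000; the next row has 1 there.

1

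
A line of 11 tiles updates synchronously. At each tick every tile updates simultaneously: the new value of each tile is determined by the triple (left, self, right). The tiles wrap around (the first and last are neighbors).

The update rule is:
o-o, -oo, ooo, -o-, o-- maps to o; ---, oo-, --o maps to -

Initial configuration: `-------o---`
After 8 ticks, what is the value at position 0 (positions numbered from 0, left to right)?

o

tick 1: -------oo--
tick 2: -------o-o-
tick 3: -------oooo
tick 4: o------ooo-
tick 5: oo-----oo-o
tick 6: o-o----o-oo
tick 7: -ooo---oooo
tick 8: ooo-o--ooo-
position 0 holds o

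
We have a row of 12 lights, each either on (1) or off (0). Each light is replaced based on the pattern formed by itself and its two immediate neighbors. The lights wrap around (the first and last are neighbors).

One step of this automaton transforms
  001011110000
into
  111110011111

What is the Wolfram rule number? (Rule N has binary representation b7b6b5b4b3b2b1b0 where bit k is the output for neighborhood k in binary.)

127

position 5: 111 → 0  (bit 7 = 0)
position 7: 110 → 1  (bit 6 = 1)
position 3: 101 → 1  (bit 5 = 1)
position 8: 100 → 1  (bit 4 = 1)
position 4: 011 → 1  (bit 3 = 1)
position 2: 010 → 1  (bit 2 = 1)
position 1: 001 → 1  (bit 1 = 1)
position 0: 000 → 1  (bit 0 = 1)
bits b7..b0 = 01111111 = 127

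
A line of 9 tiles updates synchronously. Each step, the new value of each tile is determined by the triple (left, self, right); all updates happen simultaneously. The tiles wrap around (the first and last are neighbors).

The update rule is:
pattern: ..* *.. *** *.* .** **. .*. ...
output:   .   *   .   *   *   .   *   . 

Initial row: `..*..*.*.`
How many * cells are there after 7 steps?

..**.****
*.*.**...
*****.*..
*....***.
**...*..*
..*..**.*
*.**.*.**
count of *: 6

6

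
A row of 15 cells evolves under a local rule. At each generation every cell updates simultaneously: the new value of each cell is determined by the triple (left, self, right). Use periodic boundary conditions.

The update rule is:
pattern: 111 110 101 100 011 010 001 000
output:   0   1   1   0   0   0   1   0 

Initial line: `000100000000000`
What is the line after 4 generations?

000000000000001

001000000000000
010000000000000
100000000000000
000000000000001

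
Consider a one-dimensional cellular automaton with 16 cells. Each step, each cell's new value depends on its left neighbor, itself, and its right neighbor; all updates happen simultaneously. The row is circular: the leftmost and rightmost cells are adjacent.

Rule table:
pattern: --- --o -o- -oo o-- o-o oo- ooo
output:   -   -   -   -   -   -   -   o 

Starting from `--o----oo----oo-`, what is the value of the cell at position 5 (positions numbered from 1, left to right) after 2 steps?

----------------
----------------
position 5 holds -

-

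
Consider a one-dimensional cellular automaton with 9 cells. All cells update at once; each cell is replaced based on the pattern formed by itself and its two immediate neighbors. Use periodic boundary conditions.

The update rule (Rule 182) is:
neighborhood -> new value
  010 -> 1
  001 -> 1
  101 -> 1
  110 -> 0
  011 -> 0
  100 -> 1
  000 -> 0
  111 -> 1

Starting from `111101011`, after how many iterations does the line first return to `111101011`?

111011101
110101010
001111111
110111110
001011101
111101011

6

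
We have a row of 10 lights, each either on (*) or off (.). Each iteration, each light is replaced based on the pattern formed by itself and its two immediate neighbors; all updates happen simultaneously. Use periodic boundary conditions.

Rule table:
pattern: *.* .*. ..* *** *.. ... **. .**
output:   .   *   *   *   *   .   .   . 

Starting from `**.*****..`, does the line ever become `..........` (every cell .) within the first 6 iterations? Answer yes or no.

....***.**
*..*.*....
****.**..*
***....**.
.*.*..*...
**.*****..
iteration 6 is **.*****.., still not uniform .

no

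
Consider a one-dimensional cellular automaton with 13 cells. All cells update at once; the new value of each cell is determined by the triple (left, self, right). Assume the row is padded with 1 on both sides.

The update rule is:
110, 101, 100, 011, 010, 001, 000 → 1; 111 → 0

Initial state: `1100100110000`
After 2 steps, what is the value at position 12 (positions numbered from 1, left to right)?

0

0111111111111
1100000000000
position 12 holds 0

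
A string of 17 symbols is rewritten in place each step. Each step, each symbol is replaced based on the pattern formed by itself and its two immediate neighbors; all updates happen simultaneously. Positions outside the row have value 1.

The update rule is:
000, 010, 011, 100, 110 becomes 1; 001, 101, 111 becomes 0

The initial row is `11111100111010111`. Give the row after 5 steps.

01010110101010110

00000110101010100
11110110101010110
00010110101010110
11010110101010110
01010110101010110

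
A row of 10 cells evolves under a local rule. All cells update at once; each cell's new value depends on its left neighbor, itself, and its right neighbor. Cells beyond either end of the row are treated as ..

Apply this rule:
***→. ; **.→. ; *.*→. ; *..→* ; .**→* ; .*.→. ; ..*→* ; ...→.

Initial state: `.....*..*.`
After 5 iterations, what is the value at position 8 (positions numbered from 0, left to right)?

.

iteration 1: ....*.**.*
iteration 2: ...*..*...
iteration 3: ..*.**.*..
iteration 4: .*..*...*.
iteration 5: *.**.*.*.*
position 8 holds .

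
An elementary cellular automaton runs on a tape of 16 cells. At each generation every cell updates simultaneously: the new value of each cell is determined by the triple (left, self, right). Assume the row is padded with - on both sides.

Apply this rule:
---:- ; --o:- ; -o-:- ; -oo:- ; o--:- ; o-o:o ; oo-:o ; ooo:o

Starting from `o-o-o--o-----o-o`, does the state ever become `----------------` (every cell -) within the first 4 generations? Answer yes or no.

yes

-o-o----------o-
--o-------------
----------------
all cells are - at generation 3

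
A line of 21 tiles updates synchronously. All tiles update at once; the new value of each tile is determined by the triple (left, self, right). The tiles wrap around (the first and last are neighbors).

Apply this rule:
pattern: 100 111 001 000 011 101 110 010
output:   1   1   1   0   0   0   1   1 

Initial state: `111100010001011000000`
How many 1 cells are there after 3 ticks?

15

011110111011001100001
001110011001110110011
110111101110110011101
count of 1: 15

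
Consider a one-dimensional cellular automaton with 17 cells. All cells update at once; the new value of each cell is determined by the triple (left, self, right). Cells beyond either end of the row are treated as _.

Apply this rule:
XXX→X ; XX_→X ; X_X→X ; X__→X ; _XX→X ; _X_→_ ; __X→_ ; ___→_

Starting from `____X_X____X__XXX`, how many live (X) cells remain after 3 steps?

_____X_X____X_XXX
______X_X____XXXX
_______X_X___XXXX
count of X: 6

6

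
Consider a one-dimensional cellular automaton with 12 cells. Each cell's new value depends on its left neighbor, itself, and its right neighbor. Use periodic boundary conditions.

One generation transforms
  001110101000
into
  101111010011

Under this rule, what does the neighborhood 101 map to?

At position 5 the neighborhood is 101; the next row has 1 there.

1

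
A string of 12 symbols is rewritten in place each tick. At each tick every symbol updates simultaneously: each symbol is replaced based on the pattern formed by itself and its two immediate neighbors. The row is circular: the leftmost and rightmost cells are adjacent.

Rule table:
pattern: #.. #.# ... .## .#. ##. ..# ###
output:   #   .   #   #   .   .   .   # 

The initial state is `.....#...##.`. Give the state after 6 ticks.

####..##.#.#
###.#.#....#
##.....###.#
#.####.##..#
..###..#.#.#
#.##.#......

#.##.#......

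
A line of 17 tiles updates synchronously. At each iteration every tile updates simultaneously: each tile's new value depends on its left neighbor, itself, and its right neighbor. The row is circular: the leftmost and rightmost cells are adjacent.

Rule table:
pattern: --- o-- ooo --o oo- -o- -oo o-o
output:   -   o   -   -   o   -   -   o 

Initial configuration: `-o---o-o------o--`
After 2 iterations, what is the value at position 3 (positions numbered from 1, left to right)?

-

iteration 1: --o---o-o------o-
iteration 2: ---o---o-o------o
position 3 holds -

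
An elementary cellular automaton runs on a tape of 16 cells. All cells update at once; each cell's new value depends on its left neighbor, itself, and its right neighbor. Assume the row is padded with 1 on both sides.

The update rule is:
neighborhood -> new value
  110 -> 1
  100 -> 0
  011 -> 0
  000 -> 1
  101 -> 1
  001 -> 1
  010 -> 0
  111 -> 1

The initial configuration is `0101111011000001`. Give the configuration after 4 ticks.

1010111101011110
1101011110101111
1110101111010111
1111010111101011

1111010111101011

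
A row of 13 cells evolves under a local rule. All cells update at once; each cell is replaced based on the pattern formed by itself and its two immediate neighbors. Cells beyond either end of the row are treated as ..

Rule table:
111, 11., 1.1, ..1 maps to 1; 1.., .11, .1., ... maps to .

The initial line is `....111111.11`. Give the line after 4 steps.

1.1.1.1.1111.

...1.111111.1
..1.1.111111.
.1.1.1.11111.
1.1.1.1.1111.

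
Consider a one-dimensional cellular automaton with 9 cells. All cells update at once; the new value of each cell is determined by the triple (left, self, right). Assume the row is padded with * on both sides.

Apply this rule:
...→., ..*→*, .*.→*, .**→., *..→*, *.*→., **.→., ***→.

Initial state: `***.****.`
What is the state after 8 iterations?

*.......*

.........
*.......*
.*.....*.
.**...**.
...*.*...
*.**.**.*
.........  (repeats iteration 1; period 6)
iteration 8: *.......*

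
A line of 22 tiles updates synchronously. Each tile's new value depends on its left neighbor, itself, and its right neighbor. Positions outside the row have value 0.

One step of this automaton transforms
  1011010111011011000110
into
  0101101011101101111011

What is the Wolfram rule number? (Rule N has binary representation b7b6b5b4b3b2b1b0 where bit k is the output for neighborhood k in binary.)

position 8: 111 → 1  (bit 7 = 1)
position 3: 110 → 1  (bit 6 = 1)
position 1: 101 → 1  (bit 5 = 1)
position 16: 100 → 1  (bit 4 = 1)
position 2: 011 → 0  (bit 3 = 0)
position 0: 010 → 0  (bit 2 = 0)
position 18: 001 → 1  (bit 1 = 1)
position 17: 000 → 1  (bit 0 = 1)
bits b7..b0 = 11110011 = 243

243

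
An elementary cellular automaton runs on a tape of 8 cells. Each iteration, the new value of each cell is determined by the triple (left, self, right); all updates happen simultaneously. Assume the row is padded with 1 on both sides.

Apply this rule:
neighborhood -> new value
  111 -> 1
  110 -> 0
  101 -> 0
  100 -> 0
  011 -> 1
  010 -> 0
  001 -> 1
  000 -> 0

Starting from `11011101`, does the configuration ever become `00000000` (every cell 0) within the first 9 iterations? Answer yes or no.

10011001
00110011
01100111
01001111
00011111
00111111
01111111
01111111  (fixed point — unchanged through iteration 9)
iteration 9 is 01111111, still not uniform 0

no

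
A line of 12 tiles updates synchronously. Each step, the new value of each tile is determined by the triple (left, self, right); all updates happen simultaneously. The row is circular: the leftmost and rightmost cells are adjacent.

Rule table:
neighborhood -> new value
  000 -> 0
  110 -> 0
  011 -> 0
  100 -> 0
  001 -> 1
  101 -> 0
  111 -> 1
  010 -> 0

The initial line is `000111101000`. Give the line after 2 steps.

step 1: 001011000000
step 2: 010000000000

010000000000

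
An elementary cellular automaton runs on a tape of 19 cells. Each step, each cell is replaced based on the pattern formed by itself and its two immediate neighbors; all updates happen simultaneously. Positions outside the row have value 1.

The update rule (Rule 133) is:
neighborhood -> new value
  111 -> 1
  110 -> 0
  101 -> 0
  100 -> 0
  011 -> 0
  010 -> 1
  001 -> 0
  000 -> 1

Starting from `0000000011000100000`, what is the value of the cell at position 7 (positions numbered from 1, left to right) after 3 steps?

0111111000010101110
0011110011010100100
0001100000010100100
position 7 holds 0

0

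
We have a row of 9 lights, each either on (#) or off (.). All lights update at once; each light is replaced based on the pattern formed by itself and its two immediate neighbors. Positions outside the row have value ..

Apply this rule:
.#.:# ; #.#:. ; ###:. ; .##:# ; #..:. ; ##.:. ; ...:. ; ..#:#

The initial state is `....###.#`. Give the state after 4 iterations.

##...##..

...##...#
..##...##
.##...##.
##...##..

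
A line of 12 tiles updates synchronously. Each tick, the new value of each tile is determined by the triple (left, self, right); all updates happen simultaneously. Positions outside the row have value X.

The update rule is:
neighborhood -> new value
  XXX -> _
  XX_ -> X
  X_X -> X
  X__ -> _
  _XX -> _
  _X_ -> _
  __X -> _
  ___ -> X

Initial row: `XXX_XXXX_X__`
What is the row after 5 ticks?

X_XXX__X___X

__XX___XX___
___X_X__X_X_
_X__X____X_X
X_____XX__X_
X_XXX__X___X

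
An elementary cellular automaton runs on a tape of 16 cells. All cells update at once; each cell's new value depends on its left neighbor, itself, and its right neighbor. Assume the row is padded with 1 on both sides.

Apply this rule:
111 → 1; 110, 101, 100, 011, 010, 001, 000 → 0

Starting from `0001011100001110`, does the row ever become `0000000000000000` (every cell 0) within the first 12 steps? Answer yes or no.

0000001000000100
0000000000000000
all cells are 0 at step 2

yes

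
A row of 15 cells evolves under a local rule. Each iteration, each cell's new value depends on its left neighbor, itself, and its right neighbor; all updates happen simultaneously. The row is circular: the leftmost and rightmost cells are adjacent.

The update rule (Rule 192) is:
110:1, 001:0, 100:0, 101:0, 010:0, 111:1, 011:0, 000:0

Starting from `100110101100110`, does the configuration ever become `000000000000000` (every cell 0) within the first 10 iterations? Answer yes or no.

yes

000010000100010
000000000000000
all cells are 0 at iteration 2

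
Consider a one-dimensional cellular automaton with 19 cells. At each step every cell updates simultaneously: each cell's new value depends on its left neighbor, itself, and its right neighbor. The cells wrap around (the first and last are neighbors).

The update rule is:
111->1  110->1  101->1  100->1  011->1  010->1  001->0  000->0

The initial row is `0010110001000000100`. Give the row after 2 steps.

0011111101110000111

step 1: 0011111001100000110
step 2: 0011111101110000111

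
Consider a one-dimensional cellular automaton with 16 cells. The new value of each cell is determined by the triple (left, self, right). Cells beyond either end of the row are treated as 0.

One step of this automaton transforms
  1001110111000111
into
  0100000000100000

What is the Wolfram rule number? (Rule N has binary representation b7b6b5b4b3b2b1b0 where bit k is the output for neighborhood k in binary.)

16

position 4: 111 → 0  (bit 7 = 0)
position 5: 110 → 0  (bit 6 = 0)
position 6: 101 → 0  (bit 5 = 0)
position 1: 100 → 1  (bit 4 = 1)
position 3: 011 → 0  (bit 3 = 0)
position 0: 010 → 0  (bit 2 = 0)
position 2: 001 → 0  (bit 1 = 0)
position 11: 000 → 0  (bit 0 = 0)
bits b7..b0 = 00010000 = 16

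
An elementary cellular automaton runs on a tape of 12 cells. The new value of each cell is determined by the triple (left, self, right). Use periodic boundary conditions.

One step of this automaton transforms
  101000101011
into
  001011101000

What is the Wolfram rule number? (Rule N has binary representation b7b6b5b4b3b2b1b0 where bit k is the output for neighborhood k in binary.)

7

position 11: 111 → 0  (bit 7 = 0)
position 0: 110 → 0  (bit 6 = 0)
position 1: 101 → 0  (bit 5 = 0)
position 3: 100 → 0  (bit 4 = 0)
position 10: 011 → 0  (bit 3 = 0)
position 2: 010 → 1  (bit 2 = 1)
position 5: 001 → 1  (bit 1 = 1)
position 4: 000 → 1  (bit 0 = 1)
bits b7..b0 = 00000111 = 7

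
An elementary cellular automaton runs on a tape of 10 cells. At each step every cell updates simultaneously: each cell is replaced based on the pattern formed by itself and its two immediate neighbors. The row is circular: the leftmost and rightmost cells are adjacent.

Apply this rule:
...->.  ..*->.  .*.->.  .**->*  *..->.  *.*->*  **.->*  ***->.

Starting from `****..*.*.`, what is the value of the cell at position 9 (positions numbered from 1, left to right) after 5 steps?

*..*...*.*
*.......**
*.......*.
.........*
..........
position 9 holds .

.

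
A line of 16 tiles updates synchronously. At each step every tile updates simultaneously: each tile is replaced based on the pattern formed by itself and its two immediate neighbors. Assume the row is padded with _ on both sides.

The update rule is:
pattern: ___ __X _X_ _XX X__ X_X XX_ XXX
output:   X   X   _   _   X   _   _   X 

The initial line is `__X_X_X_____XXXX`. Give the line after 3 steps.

step 1: XX_____XXXXX_XX_
step 2: __XXXXX_XXX____X
step 3: XX_XXX___X_XXXX_

XX_XXX___X_XXXX_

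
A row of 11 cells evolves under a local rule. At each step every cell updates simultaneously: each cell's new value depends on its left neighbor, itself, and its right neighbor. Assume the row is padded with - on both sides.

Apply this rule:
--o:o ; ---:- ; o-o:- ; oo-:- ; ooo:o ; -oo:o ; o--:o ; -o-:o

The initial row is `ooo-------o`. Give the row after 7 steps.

oo-o-----oo
o--oo---oo-
oooo-o-oo-o
ooo--o-o--o
oo-ooo-oooo
o--oo--ooo-
oooo-oooo-o

oooo-oooo-o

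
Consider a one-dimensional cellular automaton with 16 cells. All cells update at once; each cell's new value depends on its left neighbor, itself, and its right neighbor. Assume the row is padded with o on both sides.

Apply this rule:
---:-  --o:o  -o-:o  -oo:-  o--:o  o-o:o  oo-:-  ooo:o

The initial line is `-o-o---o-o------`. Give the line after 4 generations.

oo-o-o-ooo-ooooo

generation 1: ooooo-ooooo----o
generation 2: oooo-o-ooo-o--o-
generation 3: ooo-ooo-o-oooooo
generation 4: oo-o-o-ooo-ooooo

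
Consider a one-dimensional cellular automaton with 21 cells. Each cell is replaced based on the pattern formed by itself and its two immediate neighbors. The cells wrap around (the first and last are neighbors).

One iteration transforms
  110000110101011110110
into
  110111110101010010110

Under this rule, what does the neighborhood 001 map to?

1

At position 5 the neighborhood is 001; the next row has 1 there.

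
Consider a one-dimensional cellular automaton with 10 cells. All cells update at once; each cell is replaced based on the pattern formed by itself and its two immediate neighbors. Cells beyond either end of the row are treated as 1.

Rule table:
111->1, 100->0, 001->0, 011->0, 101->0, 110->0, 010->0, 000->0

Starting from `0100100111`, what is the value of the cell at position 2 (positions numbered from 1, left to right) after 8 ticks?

0

0000000011
0000000001
0000000000
0000000000  (fixed point — unchanged through tick 8)
position 2 holds 0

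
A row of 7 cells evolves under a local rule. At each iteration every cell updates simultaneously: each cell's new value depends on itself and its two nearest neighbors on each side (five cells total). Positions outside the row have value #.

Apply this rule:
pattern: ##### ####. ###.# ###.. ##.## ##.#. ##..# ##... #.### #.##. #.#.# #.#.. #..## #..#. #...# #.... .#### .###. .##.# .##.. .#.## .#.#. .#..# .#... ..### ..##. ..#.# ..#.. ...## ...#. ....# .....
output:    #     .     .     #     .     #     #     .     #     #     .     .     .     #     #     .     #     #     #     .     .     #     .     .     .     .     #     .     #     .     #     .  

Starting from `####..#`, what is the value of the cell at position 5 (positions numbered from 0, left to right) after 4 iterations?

#

##.##..
...#.#.
.#.##..
#..#.#.
position 5 holds #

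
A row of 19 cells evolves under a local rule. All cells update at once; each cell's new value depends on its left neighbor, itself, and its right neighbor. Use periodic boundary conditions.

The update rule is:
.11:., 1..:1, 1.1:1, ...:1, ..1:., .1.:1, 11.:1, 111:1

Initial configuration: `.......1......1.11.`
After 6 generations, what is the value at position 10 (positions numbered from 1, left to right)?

1

111111.111111.11.11
1111111.111111.11.1
11111111.111111.11.
.11111111.111111.11
1.11111111.111111.1
11.11111111.111111.
position 10 holds 1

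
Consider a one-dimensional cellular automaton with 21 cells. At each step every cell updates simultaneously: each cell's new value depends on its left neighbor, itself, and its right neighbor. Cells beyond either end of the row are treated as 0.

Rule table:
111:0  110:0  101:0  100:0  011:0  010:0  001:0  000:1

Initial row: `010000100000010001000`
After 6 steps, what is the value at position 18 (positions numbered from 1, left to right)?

000110001111000100011
110000100000010001000
000110001111000100011  (repeats step 1; period 2)
step 6: 110000100000010001000
position 18 holds 1

1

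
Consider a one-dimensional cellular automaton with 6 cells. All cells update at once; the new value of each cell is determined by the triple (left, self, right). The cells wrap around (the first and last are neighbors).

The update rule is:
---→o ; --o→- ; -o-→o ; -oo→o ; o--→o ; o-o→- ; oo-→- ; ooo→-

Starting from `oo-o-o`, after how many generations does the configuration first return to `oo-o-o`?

2

---o-o
oo-o-o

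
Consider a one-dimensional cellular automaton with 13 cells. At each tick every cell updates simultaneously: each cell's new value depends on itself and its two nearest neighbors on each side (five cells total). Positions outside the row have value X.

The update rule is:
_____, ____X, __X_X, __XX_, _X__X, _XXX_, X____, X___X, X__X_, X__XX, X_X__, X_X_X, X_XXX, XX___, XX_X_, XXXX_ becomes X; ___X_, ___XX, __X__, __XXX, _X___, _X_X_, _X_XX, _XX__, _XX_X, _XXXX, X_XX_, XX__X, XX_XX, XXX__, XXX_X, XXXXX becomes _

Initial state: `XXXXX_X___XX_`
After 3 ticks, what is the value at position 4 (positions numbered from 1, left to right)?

X

tick 1: ___X_XX_X_X__
tick 2: XX_X___XX_XXX
tick 3: X_XX_X_X__X__
position 4 holds X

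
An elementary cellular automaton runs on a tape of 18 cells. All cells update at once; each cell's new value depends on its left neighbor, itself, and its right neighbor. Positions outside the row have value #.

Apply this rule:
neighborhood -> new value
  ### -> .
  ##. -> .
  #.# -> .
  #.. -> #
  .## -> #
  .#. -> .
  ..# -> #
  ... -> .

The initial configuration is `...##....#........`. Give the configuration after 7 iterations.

....#.#.#.##..#...

#.##.#..#.#......#
..#...##...#....##
##.#.##.#.#.#..##.
.....#.......###..
#...#.#.....##..##
.#.#...#...##.###.
....#.#.#.##..#...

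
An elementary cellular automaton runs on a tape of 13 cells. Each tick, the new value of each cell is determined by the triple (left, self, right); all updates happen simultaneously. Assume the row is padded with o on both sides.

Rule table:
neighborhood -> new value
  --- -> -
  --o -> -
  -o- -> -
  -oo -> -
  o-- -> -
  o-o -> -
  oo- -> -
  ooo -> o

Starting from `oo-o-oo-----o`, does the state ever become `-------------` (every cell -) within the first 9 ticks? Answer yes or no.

yes

o------------
-------------
all cells are - at tick 2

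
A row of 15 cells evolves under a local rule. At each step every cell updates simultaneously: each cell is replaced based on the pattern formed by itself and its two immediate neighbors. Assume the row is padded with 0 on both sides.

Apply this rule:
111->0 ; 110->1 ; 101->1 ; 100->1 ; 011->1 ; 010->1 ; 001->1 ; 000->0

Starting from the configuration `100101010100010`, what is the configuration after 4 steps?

111111111110111
100000000011101
110000000110111
111000001111101

111000001111101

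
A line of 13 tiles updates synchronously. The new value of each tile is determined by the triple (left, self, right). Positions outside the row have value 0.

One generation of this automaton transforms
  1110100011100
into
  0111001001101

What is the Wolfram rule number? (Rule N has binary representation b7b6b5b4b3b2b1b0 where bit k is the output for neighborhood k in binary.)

225

position 1: 111 → 1  (bit 7 = 1)
position 2: 110 → 1  (bit 6 = 1)
position 3: 101 → 1  (bit 5 = 1)
position 5: 100 → 0  (bit 4 = 0)
position 0: 011 → 0  (bit 3 = 0)
position 4: 010 → 0  (bit 2 = 0)
position 7: 001 → 0  (bit 1 = 0)
position 6: 000 → 1  (bit 0 = 1)
bits b7..b0 = 11100001 = 225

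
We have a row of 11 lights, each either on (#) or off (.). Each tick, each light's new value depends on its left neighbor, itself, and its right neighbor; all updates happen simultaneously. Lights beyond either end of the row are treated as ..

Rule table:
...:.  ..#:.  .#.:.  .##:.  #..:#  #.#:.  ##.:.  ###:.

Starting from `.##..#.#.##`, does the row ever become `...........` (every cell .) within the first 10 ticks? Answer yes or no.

yes

...#.......
....#......
.....#.....
......#....
.......#...
........#..
.........#.
..........#
...........
all cells are . at tick 9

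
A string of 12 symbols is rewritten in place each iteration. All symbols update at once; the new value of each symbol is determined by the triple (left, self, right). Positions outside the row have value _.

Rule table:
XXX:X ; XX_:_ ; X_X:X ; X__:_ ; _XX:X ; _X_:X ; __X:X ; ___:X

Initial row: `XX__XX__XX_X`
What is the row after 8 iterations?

iteration 1: X__XX__XX_XX
iteration 2: X_XX__XX_XX_
iteration 3: XXX__XX_XX__
iteration 4: XX__XX_XX__X
iteration 5: X__XX_XX__XX
iteration 6: X_XX_XX__XX_
iteration 7: XXX_XX__XX__
iteration 8: XX_XX__XX__X

XX_XX__XX__X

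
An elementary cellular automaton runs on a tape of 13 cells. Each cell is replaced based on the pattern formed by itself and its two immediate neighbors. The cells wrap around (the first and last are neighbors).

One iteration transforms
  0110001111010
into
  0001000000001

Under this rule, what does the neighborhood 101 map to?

At position 10 the neighborhood is 101; the next row has 0 there.

0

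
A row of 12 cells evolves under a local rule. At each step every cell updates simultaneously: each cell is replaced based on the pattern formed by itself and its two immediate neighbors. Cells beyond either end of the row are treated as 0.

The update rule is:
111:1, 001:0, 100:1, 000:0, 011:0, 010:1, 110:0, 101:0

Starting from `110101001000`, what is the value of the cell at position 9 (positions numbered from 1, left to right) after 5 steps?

0

000101101100
000100000010
000110000011
000001000000
000001100000
position 9 holds 0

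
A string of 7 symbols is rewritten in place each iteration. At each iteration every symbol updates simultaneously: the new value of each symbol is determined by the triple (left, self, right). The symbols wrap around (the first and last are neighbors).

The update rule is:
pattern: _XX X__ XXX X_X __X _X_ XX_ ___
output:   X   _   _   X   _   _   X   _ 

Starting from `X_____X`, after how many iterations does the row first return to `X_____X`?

X_____X

1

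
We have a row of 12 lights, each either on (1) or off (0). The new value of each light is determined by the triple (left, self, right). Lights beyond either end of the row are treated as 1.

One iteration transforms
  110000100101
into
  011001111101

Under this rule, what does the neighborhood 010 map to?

At position 6 the neighborhood is 010; the next row has 1 there.

1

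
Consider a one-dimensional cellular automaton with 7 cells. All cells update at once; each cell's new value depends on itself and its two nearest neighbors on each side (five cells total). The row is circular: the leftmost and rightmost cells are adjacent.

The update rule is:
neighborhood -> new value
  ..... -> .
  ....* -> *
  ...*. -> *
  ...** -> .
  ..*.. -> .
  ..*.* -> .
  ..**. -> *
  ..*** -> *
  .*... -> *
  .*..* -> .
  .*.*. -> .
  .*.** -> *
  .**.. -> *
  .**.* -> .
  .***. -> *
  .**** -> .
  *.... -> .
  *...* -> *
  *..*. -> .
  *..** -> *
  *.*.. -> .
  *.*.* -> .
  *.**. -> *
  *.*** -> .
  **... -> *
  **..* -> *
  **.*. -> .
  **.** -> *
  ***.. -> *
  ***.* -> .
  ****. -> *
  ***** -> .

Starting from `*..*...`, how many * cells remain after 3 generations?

....***
*.*.***
...*..*
count of *: 2

2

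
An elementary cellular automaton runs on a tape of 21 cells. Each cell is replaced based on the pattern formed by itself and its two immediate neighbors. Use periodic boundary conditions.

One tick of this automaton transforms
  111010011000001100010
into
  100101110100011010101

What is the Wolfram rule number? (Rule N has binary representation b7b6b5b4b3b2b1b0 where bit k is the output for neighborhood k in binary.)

58

position 1: 111 → 0  (bit 7 = 0)
position 2: 110 → 0  (bit 6 = 0)
position 3: 101 → 1  (bit 5 = 1)
position 5: 100 → 1  (bit 4 = 1)
position 0: 011 → 1  (bit 3 = 1)
position 4: 010 → 0  (bit 2 = 0)
position 6: 001 → 1  (bit 1 = 1)
position 10: 000 → 0  (bit 0 = 0)
bits b7..b0 = 00111010 = 58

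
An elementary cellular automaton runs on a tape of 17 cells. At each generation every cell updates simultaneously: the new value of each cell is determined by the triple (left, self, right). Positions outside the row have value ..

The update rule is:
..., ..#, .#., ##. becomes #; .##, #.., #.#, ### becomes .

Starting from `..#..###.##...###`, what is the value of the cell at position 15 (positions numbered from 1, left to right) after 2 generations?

###.#..#..#.##..#
..#.#.##.##..#.##
position 15 holds .

.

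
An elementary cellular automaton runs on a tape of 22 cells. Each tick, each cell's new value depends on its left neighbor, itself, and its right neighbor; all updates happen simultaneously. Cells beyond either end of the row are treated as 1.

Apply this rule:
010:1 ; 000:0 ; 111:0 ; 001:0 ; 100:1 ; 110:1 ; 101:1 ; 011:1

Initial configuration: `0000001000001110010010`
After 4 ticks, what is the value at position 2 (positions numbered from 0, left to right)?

1

tick 1: 1000001100001011011011
tick 2: 1100001110001111111110
tick 3: 0110001011001000000011
tick 4: 1111001111101100000010
position 2 holds 1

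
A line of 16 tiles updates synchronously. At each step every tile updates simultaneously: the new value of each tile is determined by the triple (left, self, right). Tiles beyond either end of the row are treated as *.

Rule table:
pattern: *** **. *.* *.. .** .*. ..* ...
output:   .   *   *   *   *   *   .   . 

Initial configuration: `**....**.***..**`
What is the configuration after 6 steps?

.****.....***...

step 1: .**...****.**.*.
step 2: ****..*..*******
step 3: ...**.**.*......
step 4: *..********.....
step 5: **.*......**....
step 6: .****.....***...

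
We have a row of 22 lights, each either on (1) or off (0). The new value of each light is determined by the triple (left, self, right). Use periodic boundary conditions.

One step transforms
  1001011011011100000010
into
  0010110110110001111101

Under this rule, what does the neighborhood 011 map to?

1

At position 5 the neighborhood is 011; the next row has 1 there.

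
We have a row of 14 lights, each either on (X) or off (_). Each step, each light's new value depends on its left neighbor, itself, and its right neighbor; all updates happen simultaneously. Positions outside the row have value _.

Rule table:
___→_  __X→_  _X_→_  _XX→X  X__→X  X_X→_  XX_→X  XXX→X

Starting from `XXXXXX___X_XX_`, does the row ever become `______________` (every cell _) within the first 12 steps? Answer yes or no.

no

XXXXXXX____XXX
XXXXXXXX___XXX
XXXXXXXXX__XXX
XXXXXXXXXX_XXX
XXXXXXXXXX_XXX  (fixed point — unchanged through step 12)
step 12 is XXXXXXXXXX_XXX, still not uniform _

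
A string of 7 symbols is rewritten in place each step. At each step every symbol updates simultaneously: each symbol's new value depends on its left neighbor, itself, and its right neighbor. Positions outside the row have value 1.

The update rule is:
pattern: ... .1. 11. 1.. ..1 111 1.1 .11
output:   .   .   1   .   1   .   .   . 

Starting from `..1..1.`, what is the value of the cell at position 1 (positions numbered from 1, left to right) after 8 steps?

.

step 1: .1..1..
step 2: ...1..1
step 3: ..1..1.  (repeats step 0; period 3)
step 8: ...1..1
position 1 holds .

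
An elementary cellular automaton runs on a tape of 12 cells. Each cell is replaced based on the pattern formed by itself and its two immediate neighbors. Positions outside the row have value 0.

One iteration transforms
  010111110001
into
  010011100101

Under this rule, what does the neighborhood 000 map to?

At position 9 the neighborhood is 000; the next row has 1 there.

1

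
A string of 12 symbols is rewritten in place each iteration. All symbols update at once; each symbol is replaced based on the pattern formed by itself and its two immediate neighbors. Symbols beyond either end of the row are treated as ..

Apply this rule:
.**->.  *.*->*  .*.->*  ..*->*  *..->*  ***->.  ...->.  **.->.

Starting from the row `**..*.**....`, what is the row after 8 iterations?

..****..*...
.*....****..
***..*....*.
...****..***
..*....**...
.***..*..*..
*...*******.
**.*.......*

**.*.......*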